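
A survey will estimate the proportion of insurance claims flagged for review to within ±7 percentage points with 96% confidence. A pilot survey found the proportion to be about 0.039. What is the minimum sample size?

For a proportion with margin E = 0.07 at 96% confidence, z = 2.054.
n = p̂(1−p̂)(z/E)² = 0.039 × 0.961 × (2.054/0.07)² = 32.27
Round up: n = 33.

n = 33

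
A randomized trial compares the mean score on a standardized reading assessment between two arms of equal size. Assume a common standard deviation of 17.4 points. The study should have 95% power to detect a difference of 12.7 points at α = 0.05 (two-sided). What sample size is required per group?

49 per group

For two equal groups, n per group = 2·((z_{α/2} + z_β)·σ/δ)².
z_{α/2} = 1.960; z_β = 1.645 (power 95%).
n = 2 × (3.605 × 17.4 / 12.7)² = 2 × 24.40 = 48.80
Round up: n = 49 per group.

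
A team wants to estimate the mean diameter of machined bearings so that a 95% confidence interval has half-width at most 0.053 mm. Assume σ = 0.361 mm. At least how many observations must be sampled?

For a mean, the margin of error is E = z·σ/√n, so n = (zσ/E)².
At 95% confidence, z = 1.960.
n = (1.960 × 0.361 / 0.053)² = 178.23
Round up: n = 179.

179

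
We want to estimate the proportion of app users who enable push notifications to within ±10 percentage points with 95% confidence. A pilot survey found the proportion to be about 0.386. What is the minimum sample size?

92

For a proportion with margin E = 0.1 at 95% confidence, z = 1.960.
n = p̂(1−p̂)(z/E)² = 0.386 × 0.614 × (1.960/0.1)² = 91.05
Round up: n = 92.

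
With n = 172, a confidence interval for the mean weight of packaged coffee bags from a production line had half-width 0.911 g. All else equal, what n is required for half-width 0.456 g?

Margin of error scales as 1/√n, so n₂ = n₁·(E₁/E₂)².
n₂ = 172 × (0.911/0.456)² = 172 × 3.991 = 686.45
Round up: n₂ = 687.

687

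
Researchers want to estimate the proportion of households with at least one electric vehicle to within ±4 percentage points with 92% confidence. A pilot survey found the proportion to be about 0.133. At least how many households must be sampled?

221

For a proportion with margin E = 0.04 at 92% confidence, z = 1.751.
n = p̂(1−p̂)(z/E)² = 0.133 × 0.867 × (1.751/0.04)² = 220.96
Round up: n = 221.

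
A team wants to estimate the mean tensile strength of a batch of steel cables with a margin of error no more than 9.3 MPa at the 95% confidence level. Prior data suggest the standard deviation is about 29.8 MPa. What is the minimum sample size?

n = 40

For a mean, the margin of error is E = z·σ/√n, so n = (zσ/E)².
At 95% confidence, z = 1.960.
n = (1.960 × 29.8 / 9.3)² = 39.44
Round up: n = 40.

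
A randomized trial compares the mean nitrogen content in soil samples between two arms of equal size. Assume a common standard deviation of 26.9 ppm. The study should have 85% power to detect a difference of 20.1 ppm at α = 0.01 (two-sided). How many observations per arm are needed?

For two equal groups, n per group = 2·((z_{α/2} + z_β)·σ/δ)².
z_{α/2} = 2.576; z_β = 1.036 (power 85%).
n = 2 × (3.612 × 26.9 / 20.1)² = 2 × 23.37 = 46.74
Round up: n = 47 per group.

47 per group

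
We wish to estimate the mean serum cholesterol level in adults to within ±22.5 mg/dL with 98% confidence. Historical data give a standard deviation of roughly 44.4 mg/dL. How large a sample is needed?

22

For a mean, the margin of error is E = z·σ/√n, so n = (zσ/E)².
At 98% confidence, z = 2.326.
n = (2.326 × 44.4 / 22.5)² = 21.07
Round up: n = 22.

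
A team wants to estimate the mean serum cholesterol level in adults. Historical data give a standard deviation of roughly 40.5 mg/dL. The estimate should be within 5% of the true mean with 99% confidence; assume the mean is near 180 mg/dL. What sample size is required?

For a mean, the margin of error is E = z·σ/√n, so n = (zσ/E)².
At 99% confidence, z = 2.576.
E = 5% of 180 = 9 mg/dL.
n = (2.576 × 40.5 / 9)² = 134.37
Round up: n = 135.

135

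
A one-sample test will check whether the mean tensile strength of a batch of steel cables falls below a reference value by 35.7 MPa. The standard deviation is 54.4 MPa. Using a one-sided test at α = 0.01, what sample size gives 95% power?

For a one-sample z-test, n = ((z_α + z_β)·σ/δ)².
z_α = 2.326 (one-sided α = 0.01); z_β = 1.645 (power 95% → β = 0.05).
n = (3.971 × 54.4 / 35.7)² = 36.62
Round up: n = 37.

n = 37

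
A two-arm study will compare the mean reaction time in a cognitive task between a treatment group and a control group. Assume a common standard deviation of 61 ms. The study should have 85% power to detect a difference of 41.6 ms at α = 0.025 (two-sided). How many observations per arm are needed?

47 per group

For two equal groups, n per group = 2·((z_{α/2} + z_β)·σ/δ)².
z_{α/2} = 2.241; z_β = 1.036 (power 85%).
n = 2 × (3.277 × 61 / 41.6)² = 2 × 23.09 = 46.18
Round up: n = 47 per group.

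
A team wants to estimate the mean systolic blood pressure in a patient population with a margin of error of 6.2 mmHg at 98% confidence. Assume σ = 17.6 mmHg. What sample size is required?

For a mean, the margin of error is E = z·σ/√n, so n = (zσ/E)².
At 98% confidence, z = 2.326.
n = (2.326 × 17.6 / 6.2)² = 43.60
Round up: n = 44.

44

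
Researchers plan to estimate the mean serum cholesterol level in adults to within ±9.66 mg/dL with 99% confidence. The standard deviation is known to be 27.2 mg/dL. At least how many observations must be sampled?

For a mean, the margin of error is E = z·σ/√n, so n = (zσ/E)².
At 99% confidence, z = 2.576.
n = (2.576 × 27.2 / 9.66)² = 52.61
Round up: n = 53.

53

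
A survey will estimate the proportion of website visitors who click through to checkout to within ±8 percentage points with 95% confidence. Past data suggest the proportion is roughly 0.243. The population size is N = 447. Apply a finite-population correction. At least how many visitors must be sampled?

For a proportion with margin E = 0.08 at 95% confidence, z = 1.960.
n = p̂(1−p̂)(z/E)² = 0.243 × 0.757 × (1.960/0.08)² = 110.42 — call this n₀.
Finite-population correction with N = 447: n = n₀ / (1 + (n₀−1)/N) = 110.42 / 1.245 = 88.69
Round up: n = 89.

89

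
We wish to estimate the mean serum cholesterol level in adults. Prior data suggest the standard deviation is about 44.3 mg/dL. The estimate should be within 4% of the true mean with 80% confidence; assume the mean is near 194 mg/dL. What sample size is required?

For a mean, the margin of error is E = z·σ/√n, so n = (zσ/E)².
At 80% confidence, z = 1.282.
E = 4% of 194 = 7.76 mg/dL.
n = (1.282 × 44.3 / 7.76)² = 53.56
Round up: n = 54.

54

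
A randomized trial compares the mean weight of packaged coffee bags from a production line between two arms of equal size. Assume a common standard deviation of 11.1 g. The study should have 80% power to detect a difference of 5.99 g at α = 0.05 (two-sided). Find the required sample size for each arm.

For two equal groups, n per group = 2·((z_{α/2} + z_β)·σ/δ)².
z_{α/2} = 1.960; z_β = 0.842 (power 80%).
n = 2 × (2.802 × 11.1 / 5.99)² = 2 × 26.96 = 53.92
Round up: n = 54 per group.

54 per group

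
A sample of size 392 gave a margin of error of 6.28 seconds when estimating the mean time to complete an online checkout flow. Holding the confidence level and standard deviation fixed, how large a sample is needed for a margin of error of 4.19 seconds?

n = 881

Margin of error scales as 1/√n, so n₂ = n₁·(E₁/E₂)².
n₂ = 392 × (6.28/4.19)² = 392 × 2.246 = 880.43
Round up: n₂ = 881.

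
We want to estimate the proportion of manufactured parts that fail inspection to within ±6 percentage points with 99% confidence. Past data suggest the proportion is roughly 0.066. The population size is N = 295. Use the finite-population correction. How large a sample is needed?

For a proportion with margin E = 0.06 at 99% confidence, z = 2.576.
n = p̂(1−p̂)(z/E)² = 0.066 × 0.934 × (2.576/0.06)² = 113.63 — call this n₀.
Finite-population correction with N = 295: n = n₀ / (1 + (n₀−1)/N) = 113.63 / 1.382 = 82.22
Round up: n = 83.

83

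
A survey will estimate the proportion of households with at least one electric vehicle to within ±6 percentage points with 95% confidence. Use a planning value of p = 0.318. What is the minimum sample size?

For a proportion with margin E = 0.06 at 95% confidence, z = 1.960.
n = p̂(1−p̂)(z/E)² = 0.318 × 0.682 × (1.960/0.06)² = 231.43
Round up: n = 232.

232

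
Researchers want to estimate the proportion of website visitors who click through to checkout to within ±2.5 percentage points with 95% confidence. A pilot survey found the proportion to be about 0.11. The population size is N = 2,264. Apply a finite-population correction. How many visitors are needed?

n = 476

For a proportion with margin E = 0.025 at 95% confidence, z = 1.960.
n = p̂(1−p̂)(z/E)² = 0.11 × 0.89 × (1.960/0.025)² = 601.75 — call this n₀.
Finite-population correction with N = 2,264: n = n₀ / (1 + (n₀−1)/N) = 601.75 / 1.265 = 475.69
Round up: n = 476.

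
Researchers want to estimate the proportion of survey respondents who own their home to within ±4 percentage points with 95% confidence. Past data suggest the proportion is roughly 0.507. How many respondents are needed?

For a proportion with margin E = 0.04 at 95% confidence, z = 1.960.
n = p̂(1−p̂)(z/E)² = 0.507 × 0.493 × (1.960/0.04)² = 600.13
Round up: n = 601.

n = 601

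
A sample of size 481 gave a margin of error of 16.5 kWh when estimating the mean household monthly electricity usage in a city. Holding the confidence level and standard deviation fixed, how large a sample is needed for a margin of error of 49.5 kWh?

Margin of error scales as 1/√n, so n₂ = n₁·(E₁/E₂)².
n₂ = 481 × (16.5/49.5)² = 481 × 0.1111 = 53.44
Round up: n₂ = 54.

n = 54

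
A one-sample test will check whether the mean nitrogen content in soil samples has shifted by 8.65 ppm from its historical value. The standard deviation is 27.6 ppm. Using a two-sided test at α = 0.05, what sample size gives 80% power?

For a one-sample z-test, n = ((z_{α/2} + z_β)·σ/δ)².
z_{α/2} = 1.960 (two-sided α = 0.05); z_β = 0.842 (power 80% → β = 0.2).
n = (2.802 × 27.6 / 8.65)² = 79.93
Round up: n = 80.

n = 80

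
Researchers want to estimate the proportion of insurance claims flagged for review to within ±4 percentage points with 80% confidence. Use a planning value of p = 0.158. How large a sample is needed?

137

For a proportion with margin E = 0.04 at 80% confidence, z = 1.282.
n = p̂(1−p̂)(z/E)² = 0.158 × 0.842 × (1.282/0.04)² = 136.65
Round up: n = 137.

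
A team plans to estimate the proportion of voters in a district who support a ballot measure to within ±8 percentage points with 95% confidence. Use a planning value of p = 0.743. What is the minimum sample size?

n = 115

For a proportion with margin E = 0.08 at 95% confidence, z = 1.960.
n = p̂(1−p̂)(z/E)² = 0.743 × 0.257 × (1.960/0.08)² = 114.62
Round up: n = 115.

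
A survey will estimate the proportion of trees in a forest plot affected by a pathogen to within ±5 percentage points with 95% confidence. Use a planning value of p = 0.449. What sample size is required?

381

For a proportion with margin E = 0.05 at 95% confidence, z = 1.960.
n = p̂(1−p̂)(z/E)² = 0.449 × 0.551 × (1.960/0.05)² = 380.16
Round up: n = 381.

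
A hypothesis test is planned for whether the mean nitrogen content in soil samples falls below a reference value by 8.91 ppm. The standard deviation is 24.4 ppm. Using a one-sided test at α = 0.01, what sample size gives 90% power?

n = 98

For a one-sample z-test, n = ((z_α + z_β)·σ/δ)².
z_α = 2.326 (one-sided α = 0.01); z_β = 1.282 (power 90% → β = 0.1).
n = (3.608 × 24.4 / 8.91)² = 97.62
Round up: n = 98.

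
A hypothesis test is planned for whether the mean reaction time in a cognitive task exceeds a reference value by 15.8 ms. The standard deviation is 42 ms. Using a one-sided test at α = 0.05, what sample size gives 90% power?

For a one-sample z-test, n = ((z_α + z_β)·σ/δ)².
z_α = 1.645 (one-sided α = 0.05); z_β = 1.282 (power 90% → β = 0.1).
n = (2.927 × 42 / 15.8)² = 60.54
Round up: n = 61.

61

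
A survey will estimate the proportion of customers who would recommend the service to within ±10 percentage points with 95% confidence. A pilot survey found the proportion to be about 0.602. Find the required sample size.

For a proportion with margin E = 0.1 at 95% confidence, z = 1.960.
n = p̂(1−p̂)(z/E)² = 0.602 × 0.398 × (1.960/0.1)² = 92.04
Round up: n = 93.

93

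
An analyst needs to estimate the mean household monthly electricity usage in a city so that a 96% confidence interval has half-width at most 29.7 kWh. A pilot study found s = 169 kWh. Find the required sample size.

137

For a mean, the margin of error is E = z·σ/√n, so n = (zσ/E)².
At 96% confidence, z = 2.054.
n = (2.054 × 169 / 29.7)² = 136.60
Round up: n = 137.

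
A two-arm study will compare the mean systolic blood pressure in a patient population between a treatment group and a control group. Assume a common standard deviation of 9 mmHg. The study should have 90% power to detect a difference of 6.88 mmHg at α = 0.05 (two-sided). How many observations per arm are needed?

For two equal groups, n per group = 2·((z_{α/2} + z_β)·σ/δ)².
z_{α/2} = 1.960; z_β = 1.282 (power 90%).
n = 2 × (3.242 × 9 / 6.88)² = 2 × 17.99 = 35.98
Round up: n = 36 per group.

36 per group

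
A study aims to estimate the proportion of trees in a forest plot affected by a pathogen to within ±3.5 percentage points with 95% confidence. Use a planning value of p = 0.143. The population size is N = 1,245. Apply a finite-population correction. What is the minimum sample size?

n = 294

For a proportion with margin E = 0.035 at 95% confidence, z = 1.960.
n = p̂(1−p̂)(z/E)² = 0.143 × 0.857 × (1.960/0.035)² = 384.32 — call this n₀.
Finite-population correction with N = 1,245: n = n₀ / (1 + (n₀−1)/N) = 384.32 / 1.308 = 293.82
Round up: n = 294.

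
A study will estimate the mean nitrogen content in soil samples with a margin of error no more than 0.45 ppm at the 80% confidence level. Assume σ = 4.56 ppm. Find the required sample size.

For a mean, the margin of error is E = z·σ/√n, so n = (zσ/E)².
At 80% confidence, z = 1.282.
n = (1.282 × 4.56 / 0.45)² = 168.76
Round up: n = 169.

n = 169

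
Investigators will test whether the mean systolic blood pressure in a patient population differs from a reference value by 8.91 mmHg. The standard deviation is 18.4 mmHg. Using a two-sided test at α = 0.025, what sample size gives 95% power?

n = 65

For a one-sample z-test, n = ((z_{α/2} + z_β)·σ/δ)².
z_{α/2} = 2.241 (two-sided α = 0.025); z_β = 1.645 (power 95% → β = 0.05).
n = (3.886 × 18.4 / 8.91)² = 64.40
Round up: n = 65.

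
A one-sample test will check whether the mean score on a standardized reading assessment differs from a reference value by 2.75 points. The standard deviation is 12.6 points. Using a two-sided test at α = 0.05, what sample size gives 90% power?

221

For a one-sample z-test, n = ((z_{α/2} + z_β)·σ/δ)².
z_{α/2} = 1.960 (two-sided α = 0.05); z_β = 1.282 (power 90% → β = 0.1).
n = (3.242 × 12.6 / 2.75)² = 220.65
Round up: n = 221.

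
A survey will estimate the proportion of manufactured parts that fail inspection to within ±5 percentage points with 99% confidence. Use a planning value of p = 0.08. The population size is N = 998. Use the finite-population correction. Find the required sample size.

For a proportion with margin E = 0.05 at 99% confidence, z = 2.576.
n = p̂(1−p̂)(z/E)² = 0.08 × 0.92 × (2.576/0.05)² = 195.36 — call this n₀.
Finite-population correction with N = 998: n = n₀ / (1 + (n₀−1)/N) = 195.36 / 1.195 = 163.48
Round up: n = 164.

164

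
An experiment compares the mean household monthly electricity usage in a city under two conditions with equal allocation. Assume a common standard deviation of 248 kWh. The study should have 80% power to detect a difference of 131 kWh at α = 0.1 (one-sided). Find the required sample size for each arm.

For two equal groups, n per group = 2·((z_α + z_β)·σ/δ)².
z_α = 1.282; z_β = 0.842 (power 80%).
n = 2 × (2.124 × 248 / 131)² = 2 × 16.17 = 32.34
Round up: n = 33 per group.

33 per group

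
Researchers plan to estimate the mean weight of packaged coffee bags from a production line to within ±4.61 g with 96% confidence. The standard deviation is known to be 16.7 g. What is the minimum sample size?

For a mean, the margin of error is E = z·σ/√n, so n = (zσ/E)².
At 96% confidence, z = 2.054.
n = (2.054 × 16.7 / 4.61)² = 55.36
Round up: n = 56.

56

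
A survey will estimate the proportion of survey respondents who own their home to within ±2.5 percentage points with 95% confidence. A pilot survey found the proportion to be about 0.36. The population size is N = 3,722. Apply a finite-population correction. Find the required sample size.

1027

For a proportion with margin E = 0.025 at 95% confidence, z = 1.960.
n = p̂(1−p̂)(z/E)² = 0.36 × 0.64 × (1.960/0.025)² = 1416.17 — call this n₀.
Finite-population correction with N = 3,722: n = n₀ / (1 + (n₀−1)/N) = 1416.17 / 1.38 = 1026.21
Round up: n = 1027.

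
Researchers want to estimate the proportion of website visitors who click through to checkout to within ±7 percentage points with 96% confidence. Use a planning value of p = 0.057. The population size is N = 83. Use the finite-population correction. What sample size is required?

For a proportion with margin E = 0.07 at 96% confidence, z = 2.054.
n = p̂(1−p̂)(z/E)² = 0.057 × 0.943 × (2.054/0.07)² = 46.28 — call this n₀.
Finite-population correction with N = 83: n = n₀ / (1 + (n₀−1)/N) = 46.28 / 1.546 = 29.94
Round up: n = 30.

30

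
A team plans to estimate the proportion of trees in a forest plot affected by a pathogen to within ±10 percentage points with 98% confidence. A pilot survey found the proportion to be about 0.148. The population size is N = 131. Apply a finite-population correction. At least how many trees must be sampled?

n = 46

For a proportion with margin E = 0.1 at 98% confidence, z = 2.326.
n = p̂(1−p̂)(z/E)² = 0.148 × 0.852 × (2.326/0.1)² = 68.22 — call this n₀.
Finite-population correction with N = 131: n = n₀ / (1 + (n₀−1)/N) = 68.22 / 1.513 = 45.09
Round up: n = 46.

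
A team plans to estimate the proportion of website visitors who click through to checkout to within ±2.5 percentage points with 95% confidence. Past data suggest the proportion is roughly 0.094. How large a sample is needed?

524

For a proportion with margin E = 0.025 at 95% confidence, z = 1.960.
n = p̂(1−p̂)(z/E)² = 0.094 × 0.906 × (1.960/0.025)² = 523.47
Round up: n = 524.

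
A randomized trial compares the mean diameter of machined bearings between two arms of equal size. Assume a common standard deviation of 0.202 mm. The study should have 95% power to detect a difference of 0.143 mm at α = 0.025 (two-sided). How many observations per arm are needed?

61 per group

For two equal groups, n per group = 2·((z_{α/2} + z_β)·σ/δ)².
z_{α/2} = 2.241; z_β = 1.645 (power 95%).
n = 2 × (3.886 × 0.202 / 0.143)² = 2 × 30.13 = 60.26
Round up: n = 61 per group.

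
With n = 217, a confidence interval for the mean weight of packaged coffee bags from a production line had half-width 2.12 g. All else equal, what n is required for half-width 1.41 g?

n = 491

Margin of error scales as 1/√n, so n₂ = n₁·(E₁/E₂)².
n₂ = 217 × (2.12/1.41)² = 217 × 2.261 = 490.64
Round up: n₂ = 491.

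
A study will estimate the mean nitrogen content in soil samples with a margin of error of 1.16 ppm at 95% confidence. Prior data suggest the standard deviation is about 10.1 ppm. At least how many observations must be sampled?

292

For a mean, the margin of error is E = z·σ/√n, so n = (zσ/E)².
At 95% confidence, z = 1.960.
n = (1.960 × 10.1 / 1.16)² = 291.23
Round up: n = 292.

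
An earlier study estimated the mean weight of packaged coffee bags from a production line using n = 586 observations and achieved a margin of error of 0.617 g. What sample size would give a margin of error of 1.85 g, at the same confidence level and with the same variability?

Margin of error scales as 1/√n, so n₂ = n₁·(E₁/E₂)².
n₂ = 586 × (0.617/1.85)² = 586 × 0.1112 = 65.16
Round up: n₂ = 66.

n = 66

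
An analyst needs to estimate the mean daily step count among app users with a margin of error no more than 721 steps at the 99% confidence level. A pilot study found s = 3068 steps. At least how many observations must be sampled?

For a mean, the margin of error is E = z·σ/√n, so n = (zσ/E)².
At 99% confidence, z = 2.576.
n = (2.576 × 3068 / 721)² = 120.15
Round up: n = 121.

n = 121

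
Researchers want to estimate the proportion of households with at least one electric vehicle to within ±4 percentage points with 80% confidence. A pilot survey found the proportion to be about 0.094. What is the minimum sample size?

88

For a proportion with margin E = 0.04 at 80% confidence, z = 1.282.
n = p̂(1−p̂)(z/E)² = 0.094 × 0.906 × (1.282/0.04)² = 87.48
Round up: n = 88.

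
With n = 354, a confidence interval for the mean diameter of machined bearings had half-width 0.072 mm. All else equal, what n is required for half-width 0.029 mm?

Margin of error scales as 1/√n, so n₂ = n₁·(E₁/E₂)².
n₂ = 354 × (0.072/0.029)² = 354 × 6.164 = 2182.06
Round up: n₂ = 2183.

n = 2183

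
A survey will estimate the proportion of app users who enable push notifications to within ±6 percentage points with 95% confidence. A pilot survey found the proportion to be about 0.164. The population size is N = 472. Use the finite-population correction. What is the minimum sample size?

n = 112

For a proportion with margin E = 0.06 at 95% confidence, z = 1.960.
n = p̂(1−p̂)(z/E)² = 0.164 × 0.836 × (1.960/0.06)² = 146.31 — call this n₀.
Finite-population correction with N = 472: n = n₀ / (1 + (n₀−1)/N) = 146.31 / 1.308 = 111.86
Round up: n = 112.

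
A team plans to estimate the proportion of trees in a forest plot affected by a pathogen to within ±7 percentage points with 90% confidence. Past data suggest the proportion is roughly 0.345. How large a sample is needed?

For a proportion with margin E = 0.07 at 90% confidence, z = 1.645.
n = p̂(1−p̂)(z/E)² = 0.345 × 0.655 × (1.645/0.07)² = 124.79
Round up: n = 125.

125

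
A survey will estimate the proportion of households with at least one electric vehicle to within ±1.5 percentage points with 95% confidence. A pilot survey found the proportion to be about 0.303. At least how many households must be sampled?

3606

For a proportion with margin E = 0.015 at 95% confidence, z = 1.960.
n = p̂(1−p̂)(z/E)² = 0.303 × 0.697 × (1.960/0.015)² = 3605.83
Round up: n = 3606.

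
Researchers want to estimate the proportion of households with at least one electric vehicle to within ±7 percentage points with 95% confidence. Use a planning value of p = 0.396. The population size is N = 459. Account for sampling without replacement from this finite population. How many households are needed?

134

For a proportion with margin E = 0.07 at 95% confidence, z = 1.960.
n = p̂(1−p̂)(z/E)² = 0.396 × 0.604 × (1.960/0.07)² = 187.52 — call this n₀.
Finite-population correction with N = 459: n = n₀ / (1 + (n₀−1)/N) = 187.52 / 1.406 = 133.37
Round up: n = 134.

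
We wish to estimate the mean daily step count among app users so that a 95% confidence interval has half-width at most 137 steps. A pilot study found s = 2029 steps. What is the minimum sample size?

For a mean, the margin of error is E = z·σ/√n, so n = (zσ/E)².
At 95% confidence, z = 1.960.
n = (1.960 × 2029 / 137)² = 842.63
Round up: n = 843.

n = 843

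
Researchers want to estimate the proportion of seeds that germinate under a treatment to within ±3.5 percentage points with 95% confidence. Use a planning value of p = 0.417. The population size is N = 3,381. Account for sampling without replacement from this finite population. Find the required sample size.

For a proportion with margin E = 0.035 at 95% confidence, z = 1.960.
n = p̂(1−p̂)(z/E)² = 0.417 × 0.583 × (1.960/0.035)² = 762.40 — call this n₀.
Finite-population correction with N = 3,381: n = n₀ / (1 + (n₀−1)/N) = 762.40 / 1.225 = 622.37
Round up: n = 623.

623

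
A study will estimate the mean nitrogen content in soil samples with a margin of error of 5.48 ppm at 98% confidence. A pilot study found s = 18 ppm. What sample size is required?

For a mean, the margin of error is E = z·σ/√n, so n = (zσ/E)².
At 98% confidence, z = 2.326.
n = (2.326 × 18 / 5.48)² = 58.37
Round up: n = 59.

59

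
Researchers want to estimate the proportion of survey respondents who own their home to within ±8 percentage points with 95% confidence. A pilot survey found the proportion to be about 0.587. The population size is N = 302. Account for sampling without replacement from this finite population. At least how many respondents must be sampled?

For a proportion with margin E = 0.08 at 95% confidence, z = 1.960.
n = p̂(1−p̂)(z/E)² = 0.587 × 0.413 × (1.960/0.08)² = 145.52 — call this n₀.
Finite-population correction with N = 302: n = n₀ / (1 + (n₀−1)/N) = 145.52 / 1.479 = 98.39
Round up: n = 99.

99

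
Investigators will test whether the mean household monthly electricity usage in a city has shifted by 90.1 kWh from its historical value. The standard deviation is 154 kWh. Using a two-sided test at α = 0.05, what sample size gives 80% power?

For a one-sample z-test, n = ((z_{α/2} + z_β)·σ/δ)².
z_{α/2} = 1.960 (two-sided α = 0.05); z_β = 0.842 (power 80% → β = 0.2).
n = (2.802 × 154 / 90.1)² = 22.94
Round up: n = 23.

23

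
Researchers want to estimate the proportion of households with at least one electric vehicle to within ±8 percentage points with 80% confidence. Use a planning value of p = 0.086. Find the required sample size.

For a proportion with margin E = 0.08 at 80% confidence, z = 1.282.
n = p̂(1−p̂)(z/E)² = 0.086 × 0.914 × (1.282/0.08)² = 20.19
Round up: n = 21.

n = 21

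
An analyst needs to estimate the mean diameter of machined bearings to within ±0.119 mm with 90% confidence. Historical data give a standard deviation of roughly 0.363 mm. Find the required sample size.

26

For a mean, the margin of error is E = z·σ/√n, so n = (zσ/E)².
At 90% confidence, z = 1.645.
n = (1.645 × 0.363 / 0.119)² = 25.18
Round up: n = 26.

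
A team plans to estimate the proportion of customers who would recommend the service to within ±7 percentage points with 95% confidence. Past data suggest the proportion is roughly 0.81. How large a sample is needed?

For a proportion with margin E = 0.07 at 95% confidence, z = 1.960.
n = p̂(1−p̂)(z/E)² = 0.81 × 0.19 × (1.960/0.07)² = 120.66
Round up: n = 121.

121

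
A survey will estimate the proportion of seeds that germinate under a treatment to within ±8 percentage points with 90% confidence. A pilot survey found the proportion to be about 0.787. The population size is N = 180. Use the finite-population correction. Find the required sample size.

For a proportion with margin E = 0.08 at 90% confidence, z = 1.645.
n = p̂(1−p̂)(z/E)² = 0.787 × 0.213 × (1.645/0.08)² = 70.88 — call this n₀.
Finite-population correction with N = 180: n = n₀ / (1 + (n₀−1)/N) = 70.88 / 1.388 = 51.07
Round up: n = 52.

n = 52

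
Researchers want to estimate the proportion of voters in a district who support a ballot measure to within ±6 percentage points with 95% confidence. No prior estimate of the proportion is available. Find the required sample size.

For a proportion with margin E = 0.06 at 95% confidence, z = 1.960.
With no prior estimate, use p = 0.5, which maximizes p(1−p) at 0.25.
n = 0.25 × (z/E)² = 0.25 × (1.960/0.06)² = 266.78
Round up: n = 267.

n = 267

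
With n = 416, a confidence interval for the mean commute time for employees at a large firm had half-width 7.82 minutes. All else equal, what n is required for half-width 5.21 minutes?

Margin of error scales as 1/√n, so n₂ = n₁·(E₁/E₂)².
n₂ = 416 × (7.82/5.21)² = 416 × 2.253 = 937.25
Round up: n₂ = 938.

n = 938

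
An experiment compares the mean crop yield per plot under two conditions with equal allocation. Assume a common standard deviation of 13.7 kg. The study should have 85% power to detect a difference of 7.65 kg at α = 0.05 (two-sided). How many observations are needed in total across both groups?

For two equal groups, n per group = 2·((z_{α/2} + z_β)·σ/δ)².
z_{α/2} = 1.960; z_β = 1.036 (power 85%).
n = 2 × (2.996 × 13.7 / 7.65)² = 2 × 28.79 = 57.58
Round up: n = 58 per group.
Total across both groups: 2 × 58 = 116.

116 total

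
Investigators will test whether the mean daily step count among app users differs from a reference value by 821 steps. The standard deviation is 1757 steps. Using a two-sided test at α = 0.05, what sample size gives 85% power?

42

For a one-sample z-test, n = ((z_{α/2} + z_β)·σ/δ)².
z_{α/2} = 1.960 (two-sided α = 0.05); z_β = 1.036 (power 85% → β = 0.15).
n = (2.996 × 1757 / 821)² = 41.11
Round up: n = 42.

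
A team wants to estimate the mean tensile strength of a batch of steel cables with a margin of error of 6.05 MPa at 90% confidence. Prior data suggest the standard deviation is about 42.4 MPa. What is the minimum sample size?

133

For a mean, the margin of error is E = z·σ/√n, so n = (zσ/E)².
At 90% confidence, z = 1.645.
n = (1.645 × 42.4 / 6.05)² = 132.91
Round up: n = 133.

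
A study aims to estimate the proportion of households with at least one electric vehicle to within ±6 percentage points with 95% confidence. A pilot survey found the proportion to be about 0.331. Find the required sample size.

For a proportion with margin E = 0.06 at 95% confidence, z = 1.960.
n = p̂(1−p̂)(z/E)² = 0.331 × 0.669 × (1.960/0.06)² = 236.30
Round up: n = 237.

237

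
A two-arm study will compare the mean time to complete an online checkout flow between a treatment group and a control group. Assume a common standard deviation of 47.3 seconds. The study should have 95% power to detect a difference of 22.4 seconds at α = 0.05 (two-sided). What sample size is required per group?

116 per group

For two equal groups, n per group = 2·((z_{α/2} + z_β)·σ/δ)².
z_{α/2} = 1.960; z_β = 1.645 (power 95%).
n = 2 × (3.605 × 47.3 / 22.4)² = 2 × 57.95 = 115.90
Round up: n = 116 per group.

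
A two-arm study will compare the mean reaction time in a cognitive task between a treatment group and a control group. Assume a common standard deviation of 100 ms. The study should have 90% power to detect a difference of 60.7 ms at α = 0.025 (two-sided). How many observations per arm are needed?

For two equal groups, n per group = 2·((z_{α/2} + z_β)·σ/δ)².
z_{α/2} = 2.241; z_β = 1.282 (power 90%).
n = 2 × (3.523 × 100 / 60.7)² = 2 × 33.69 = 67.38
Round up: n = 68 per group.

68 per group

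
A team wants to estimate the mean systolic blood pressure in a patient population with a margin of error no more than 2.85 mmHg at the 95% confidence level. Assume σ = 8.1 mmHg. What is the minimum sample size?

32

For a mean, the margin of error is E = z·σ/√n, so n = (zσ/E)².
At 95% confidence, z = 1.960.
n = (1.960 × 8.1 / 2.85)² = 31.03
Round up: n = 32.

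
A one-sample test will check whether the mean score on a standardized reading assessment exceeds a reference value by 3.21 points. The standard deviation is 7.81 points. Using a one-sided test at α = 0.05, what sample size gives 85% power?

43

For a one-sample z-test, n = ((z_α + z_β)·σ/δ)².
z_α = 1.645 (one-sided α = 0.05); z_β = 1.036 (power 85% → β = 0.15).
n = (2.681 × 7.81 / 3.21)² = 42.55
Round up: n = 43.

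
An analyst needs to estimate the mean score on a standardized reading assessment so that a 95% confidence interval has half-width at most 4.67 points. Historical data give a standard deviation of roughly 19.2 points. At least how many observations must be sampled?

For a mean, the margin of error is E = z·σ/√n, so n = (zσ/E)².
At 95% confidence, z = 1.960.
n = (1.960 × 19.2 / 4.67)² = 64.94
Round up: n = 65.

n = 65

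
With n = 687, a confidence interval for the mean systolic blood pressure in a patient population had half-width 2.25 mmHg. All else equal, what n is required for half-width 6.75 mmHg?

77

Margin of error scales as 1/√n, so n₂ = n₁·(E₁/E₂)².
n₂ = 687 × (2.25/6.75)² = 687 × 0.1111 = 76.33
Round up: n₂ = 77.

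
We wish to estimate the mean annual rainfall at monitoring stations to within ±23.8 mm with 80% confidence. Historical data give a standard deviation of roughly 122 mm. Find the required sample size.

For a mean, the margin of error is E = z·σ/√n, so n = (zσ/E)².
At 80% confidence, z = 1.282.
n = (1.282 × 122 / 23.8)² = 43.19
Round up: n = 44.

n = 44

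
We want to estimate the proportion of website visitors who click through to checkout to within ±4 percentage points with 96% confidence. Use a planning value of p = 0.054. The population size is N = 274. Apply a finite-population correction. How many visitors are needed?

n = 91

For a proportion with margin E = 0.04 at 96% confidence, z = 2.054.
n = p̂(1−p̂)(z/E)² = 0.054 × 0.946 × (2.054/0.04)² = 134.70 — call this n₀.
Finite-population correction with N = 274: n = n₀ / (1 + (n₀−1)/N) = 134.70 / 1.488 = 90.52
Round up: n = 91.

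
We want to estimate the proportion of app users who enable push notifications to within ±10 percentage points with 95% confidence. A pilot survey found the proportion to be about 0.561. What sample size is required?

For a proportion with margin E = 0.1 at 95% confidence, z = 1.960.
n = p̂(1−p̂)(z/E)² = 0.561 × 0.439 × (1.960/0.1)² = 94.61
Round up: n = 95.

n = 95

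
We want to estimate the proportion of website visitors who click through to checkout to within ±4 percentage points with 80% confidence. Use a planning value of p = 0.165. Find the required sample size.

142

For a proportion with margin E = 0.04 at 80% confidence, z = 1.282.
n = p̂(1−p̂)(z/E)² = 0.165 × 0.835 × (1.282/0.04)² = 141.52
Round up: n = 142.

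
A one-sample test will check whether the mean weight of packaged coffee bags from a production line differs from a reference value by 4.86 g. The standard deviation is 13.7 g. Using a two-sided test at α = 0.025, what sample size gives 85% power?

For a one-sample z-test, n = ((z_{α/2} + z_β)·σ/δ)².
z_{α/2} = 2.241 (two-sided α = 0.025); z_β = 1.036 (power 85% → β = 0.15).
n = (3.277 × 13.7 / 4.86)² = 85.33
Round up: n = 86.

86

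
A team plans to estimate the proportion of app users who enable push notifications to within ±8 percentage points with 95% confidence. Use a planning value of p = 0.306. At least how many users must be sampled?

For a proportion with margin E = 0.08 at 95% confidence, z = 1.960.
n = p̂(1−p̂)(z/E)² = 0.306 × 0.694 × (1.960/0.08)² = 127.47
Round up: n = 128.

n = 128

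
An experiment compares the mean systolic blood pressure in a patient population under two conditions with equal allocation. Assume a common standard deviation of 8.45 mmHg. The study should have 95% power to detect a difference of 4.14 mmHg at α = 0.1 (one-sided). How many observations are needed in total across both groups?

For two equal groups, n per group = 2·((z_α + z_β)·σ/δ)².
z_α = 1.282; z_β = 1.645 (power 95%).
n = 2 × (2.927 × 8.45 / 4.14)² = 2 × 35.69 = 71.38
Round up: n = 72 per group.
Total across both groups: 2 × 72 = 144.

144 total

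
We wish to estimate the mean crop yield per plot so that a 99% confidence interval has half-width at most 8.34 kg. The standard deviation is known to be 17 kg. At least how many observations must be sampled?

28

For a mean, the margin of error is E = z·σ/√n, so n = (zσ/E)².
At 99% confidence, z = 2.576.
n = (2.576 × 17 / 8.34)² = 27.57
Round up: n = 28.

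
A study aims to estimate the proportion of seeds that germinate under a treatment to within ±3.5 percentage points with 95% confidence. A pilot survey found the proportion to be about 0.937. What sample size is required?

186

For a proportion with margin E = 0.035 at 95% confidence, z = 1.960.
n = p̂(1−p̂)(z/E)² = 0.937 × 0.063 × (1.960/0.035)² = 185.12
Round up: n = 186.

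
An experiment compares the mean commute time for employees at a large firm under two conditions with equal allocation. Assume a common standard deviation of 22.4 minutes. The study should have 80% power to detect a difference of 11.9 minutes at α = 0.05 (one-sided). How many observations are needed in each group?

For two equal groups, n per group = 2·((z_α + z_β)·σ/δ)².
z_α = 1.645; z_β = 0.842 (power 80%).
n = 2 × (2.487 × 22.4 / 11.9)² = 2 × 21.92 = 43.84
Round up: n = 44 per group.

44 per group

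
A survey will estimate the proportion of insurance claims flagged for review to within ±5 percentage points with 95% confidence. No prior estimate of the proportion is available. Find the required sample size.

For a proportion with margin E = 0.05 at 95% confidence, z = 1.960.
With no prior estimate, use p = 0.5, which maximizes p(1−p) at 0.25.
n = 0.25 × (z/E)² = 0.25 × (1.960/0.05)² = 384.16
Round up: n = 385.

385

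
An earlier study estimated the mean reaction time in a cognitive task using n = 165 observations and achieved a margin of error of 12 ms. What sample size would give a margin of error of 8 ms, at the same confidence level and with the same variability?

Margin of error scales as 1/√n, so n₂ = n₁·(E₁/E₂)².
n₂ = 165 × (12/8)² = 165 × 2.25 = 371.25
Round up: n₂ = 372.

372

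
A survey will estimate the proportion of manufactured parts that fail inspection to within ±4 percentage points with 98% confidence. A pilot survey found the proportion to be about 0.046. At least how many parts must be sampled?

For a proportion with margin E = 0.04 at 98% confidence, z = 2.326.
n = p̂(1−p̂)(z/E)² = 0.046 × 0.954 × (2.326/0.04)² = 148.39
Round up: n = 149.

149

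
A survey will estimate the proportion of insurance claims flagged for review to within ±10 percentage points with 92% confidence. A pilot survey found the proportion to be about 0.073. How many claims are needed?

For a proportion with margin E = 0.1 at 92% confidence, z = 1.751.
n = p̂(1−p̂)(z/E)² = 0.073 × 0.927 × (1.751/0.1)² = 20.75
Round up: n = 21.

21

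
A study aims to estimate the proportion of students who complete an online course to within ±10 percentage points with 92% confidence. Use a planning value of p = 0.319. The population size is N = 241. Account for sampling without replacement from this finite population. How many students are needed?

For a proportion with margin E = 0.1 at 92% confidence, z = 1.751.
n = p̂(1−p̂)(z/E)² = 0.319 × 0.681 × (1.751/0.1)² = 66.61 — call this n₀.
Finite-population correction with N = 241: n = n₀ / (1 + (n₀−1)/N) = 66.61 / 1.272 = 52.37
Round up: n = 53.

53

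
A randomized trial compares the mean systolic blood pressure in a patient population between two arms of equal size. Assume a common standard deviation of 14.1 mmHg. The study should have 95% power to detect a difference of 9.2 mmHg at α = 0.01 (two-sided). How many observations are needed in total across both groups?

168 total

For two equal groups, n per group = 2·((z_{α/2} + z_β)·σ/δ)².
z_{α/2} = 2.576; z_β = 1.645 (power 95%).
n = 2 × (4.221 × 14.1 / 9.2)² = 2 × 41.85 = 83.70
Round up: n = 84 per group.
Total across both groups: 2 × 84 = 168.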